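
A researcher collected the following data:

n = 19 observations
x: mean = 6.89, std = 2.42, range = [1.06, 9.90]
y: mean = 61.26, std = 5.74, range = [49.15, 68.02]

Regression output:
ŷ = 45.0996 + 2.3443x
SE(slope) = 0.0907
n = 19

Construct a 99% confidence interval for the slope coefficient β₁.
The 99% CI for β₁ is (2.0814, 2.6072)

Confidence interval for the slope:

The 99% CI for β₁ is: β̂₁ ± t*(α/2, n-2) × SE(β̂₁)

Step 1: Find critical t-value
- Confidence level = 0.99
- Degrees of freedom = n - 2 = 19 - 2 = 17
- t*(α/2, 17) = 2.8982

Step 2: Calculate margin of error
Margin = 2.8982 × 0.0907 = 0.2629

Step 3: Construct interval
CI = 2.3443 ± 0.2629
CI = (2.0814, 2.6072)

Interpretation: We are 99% confident that the true slope β₁ lies between 2.0814 and 2.6072.
The interval does not include 0, suggesting a significant linear relationship.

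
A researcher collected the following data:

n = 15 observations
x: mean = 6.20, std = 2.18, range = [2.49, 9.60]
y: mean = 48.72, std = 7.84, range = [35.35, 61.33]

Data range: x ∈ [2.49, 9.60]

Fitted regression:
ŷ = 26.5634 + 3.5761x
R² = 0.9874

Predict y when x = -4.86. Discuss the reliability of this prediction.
The equation gives ŷ = 9.1836; however x = -4.86 is 7.35 units below the observed range, so this extrapolated value should not be trusted.

Prediction calculation:
ŷ = 26.5634 + 3.5761 × (-4.86)
ŷ = 9.1836

Reliability:
- Data range: x ∈ [2.49, 9.60]
- Prediction point: x = -4.86 is 7.35 units below the observed range → this is EXTRAPOLATION, not interpolation

Why that matters here:
- R² describes fit only over the sampled x values; it says nothing about behaviour beyond them
- The standard error of prediction grows with (x − x̄)², and x = -4.86 is far from x̄ = 6.20

Report the number if required, but flag clearly that it is an extrapolation.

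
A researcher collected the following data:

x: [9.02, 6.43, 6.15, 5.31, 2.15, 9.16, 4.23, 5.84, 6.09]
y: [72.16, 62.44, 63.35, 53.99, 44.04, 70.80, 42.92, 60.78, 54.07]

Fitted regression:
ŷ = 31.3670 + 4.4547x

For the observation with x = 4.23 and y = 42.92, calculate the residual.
Residual = -7.2904

The residual is the difference between the actual value and the predicted value:

Residual = y - ŷ

Step 1: Calculate predicted value
ŷ = 31.3670 + 4.4547 × 4.23
ŷ = 50.2104

Step 2: Calculate residual
Residual = 42.92 - 50.2104
Residual = -7.2904

The residual is negative, so the observed y = 42.92 sits below the regression line (the line overestimates it by 7.2904).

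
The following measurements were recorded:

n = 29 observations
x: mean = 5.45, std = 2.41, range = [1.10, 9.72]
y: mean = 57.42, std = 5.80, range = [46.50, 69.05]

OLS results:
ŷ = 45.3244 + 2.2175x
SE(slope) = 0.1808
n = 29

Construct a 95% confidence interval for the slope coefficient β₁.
The 95% CI for β₁ is (1.8465, 2.5885)

Confidence interval for the slope:

The 95% CI for β₁ is: β̂₁ ± t*(α/2, n-2) × SE(β̂₁)

Step 1: Find critical t-value
- Confidence level = 0.95
- Degrees of freedom = n - 2 = 29 - 2 = 27
- t*(α/2, 27) = 2.0518

Step 2: Calculate margin of error
Margin = 2.0518 × 0.1808 = 0.3710

Step 3: Construct interval
CI = 2.2175 ± 0.3710
CI = (1.8465, 2.5885)

Interpretation: intervals built this way capture the true β₁ in 95% of repeated samples; here the plausible range for the per-unit effect of x on y is 1.8465 to 2.5885.
The interval does not include 0, suggesting a significant linear relationship.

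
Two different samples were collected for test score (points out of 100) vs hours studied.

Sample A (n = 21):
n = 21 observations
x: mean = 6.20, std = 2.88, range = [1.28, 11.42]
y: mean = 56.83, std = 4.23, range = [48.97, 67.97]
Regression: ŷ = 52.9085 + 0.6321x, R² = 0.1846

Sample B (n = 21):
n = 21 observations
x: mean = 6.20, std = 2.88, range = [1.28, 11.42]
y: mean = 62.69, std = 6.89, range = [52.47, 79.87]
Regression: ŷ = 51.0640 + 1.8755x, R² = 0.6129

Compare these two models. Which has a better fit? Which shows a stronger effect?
Model B has the better fit (R² = 0.6129 vs 0.1846). Model B shows the stronger effect (|β₁| = 1.8755 vs 0.6321).

Model Comparison:

Which explains more variance? (R²)
- Model A: R² = 0.1846 → 18.46% of variance in test score explained
- Model B: R² = 0.6129 → 61.29% of variance in test score explained
- 0.6129 > 0.1846 → Model B has the better fit

Effect size (slope magnitude):
- Model A: β₁ = 0.6321 → predicted test score rises 0.6321 points per additional hour of study time
- Model B: β₁ = 1.8755 → predicted test score rises 1.8755 points per additional hour of study time
- |0.6321| < |1.8755| → Model B shows the stronger marginal effect

Note: The two samples could reflect different populations, time periods, or measurement quality.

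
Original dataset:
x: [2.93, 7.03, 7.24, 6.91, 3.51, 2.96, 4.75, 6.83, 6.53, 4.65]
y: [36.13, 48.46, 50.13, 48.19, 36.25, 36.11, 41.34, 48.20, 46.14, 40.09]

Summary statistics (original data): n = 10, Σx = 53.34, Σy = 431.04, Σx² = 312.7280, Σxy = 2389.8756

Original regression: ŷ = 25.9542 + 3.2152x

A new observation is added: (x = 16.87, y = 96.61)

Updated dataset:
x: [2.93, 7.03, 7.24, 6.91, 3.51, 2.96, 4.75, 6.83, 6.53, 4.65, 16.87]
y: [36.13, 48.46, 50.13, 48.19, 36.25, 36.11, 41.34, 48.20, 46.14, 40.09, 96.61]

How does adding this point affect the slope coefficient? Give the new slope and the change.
New slope β₁ = 4.3691 versus 3.2152 before: a change of +1.1539 (+35.9%).

x = 16.87 lies well outside the original x-range [2.93, 7.24] (x̄ ≈ 5.33), so this observation has high leverage and can move the slope substantially.

Step 1: Update the sums with the new point (n goes from 10 to 11)
Σx  = 53.34 + 16.87 = 70.21
Σy  = 431.04 + 96.61 = 527.65
Σx² = 312.7280 + 16.87² = 312.7280 + 284.5969 = 597.3249
Σxy = 2389.8756 + 16.87×96.61 = 2389.8756 + 1629.8107 = 4019.6863

Step 2: Recompute the slope with b₁ = (nΣxy − ΣxΣy) / (nΣx² − (Σx)²)
Numerator   = 11×4019.6863 − 70.21×527.65 = 44216.5493 − 37046.3065 = 7170.2428
Denominator = 11×597.3249 − 70.21² = 6570.5739 − 4929.4441 = 1641.1298
b₁(new) = 7170.2428 / 1641.1298 = 4.3691

(Same formula on the original sums: (10×2389.8756 − 53.34×431.04) / (10×312.7280 − 53.34²) = 907.0824 / 282.1244 = 3.2152, matching the given fit.)

Step 3: Change in slope
Δβ₁ = 4.3691 − 3.2152 = +1.1539
Relative change = +1.1539 / 3.2152 × 100% = +35.9%
→ the slope increases when the point is added.

A high-leverage point only changes the slope if it is off the original line; here y = 96.61 is above the original trend, so the slope increases.
In practice: refit with and without it and report both if conclusions differ; examine leverage (hᵢ) and Cook's distance rather than deleting it automatically.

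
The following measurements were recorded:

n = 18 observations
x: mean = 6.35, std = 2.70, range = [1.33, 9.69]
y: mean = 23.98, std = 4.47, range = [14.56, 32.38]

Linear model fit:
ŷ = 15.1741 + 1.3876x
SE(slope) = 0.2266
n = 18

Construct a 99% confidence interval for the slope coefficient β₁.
The 99% CI for β₁ is (0.7257, 2.0495)

Confidence interval for the slope:

The 99% CI for β₁ is: β̂₁ ± t*(α/2, n-2) × SE(β̂₁)

Step 1: Find critical t-value
- Confidence level = 0.99
- Degrees of freedom = n - 2 = 18 - 2 = 16
- t*(α/2, 16) = 2.9208

Step 2: Calculate margin of error
Margin = 2.9208 × 0.2266 = 0.6619

Step 3: Construct interval
CI = 1.3876 ± 0.6619
CI = (0.7257, 2.0495)

Interpretation: each one-unit increase in x is associated with a change in mean y of between 0.7257 and 2.0495, with 99% confidence.
Since 0 is outside the interval, a two-sided test at α = 0.01 would reject H₀: β₁ = 0.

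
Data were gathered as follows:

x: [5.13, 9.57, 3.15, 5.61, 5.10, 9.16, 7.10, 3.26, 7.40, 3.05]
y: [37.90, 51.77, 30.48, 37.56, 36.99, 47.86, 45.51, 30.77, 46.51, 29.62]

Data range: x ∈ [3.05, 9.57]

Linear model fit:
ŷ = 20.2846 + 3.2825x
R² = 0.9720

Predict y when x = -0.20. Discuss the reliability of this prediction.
ŷ = 19.6281, but this is extrapolation (below the data range [3.05, 9.57]) and may be unreliable.

Prediction calculation:
ŷ = 20.2846 + 3.2825 × (-0.20)
ŷ = 19.6281

Reliability:
- Data range: x ∈ [3.05, 9.57]
- Prediction point: x = -0.20 is 3.25 units below the observed range → this is EXTRAPOLATION, not interpolation

Why that matters here:
- Real relationships often flatten, saturate, or turn nonlinear at extremes
- R² describes fit only over the sampled x values; it says nothing about behaviour beyond them
- The linear relationship may not hold outside the observed range

Report the number if required, but flag clearly that it is an extrapolation.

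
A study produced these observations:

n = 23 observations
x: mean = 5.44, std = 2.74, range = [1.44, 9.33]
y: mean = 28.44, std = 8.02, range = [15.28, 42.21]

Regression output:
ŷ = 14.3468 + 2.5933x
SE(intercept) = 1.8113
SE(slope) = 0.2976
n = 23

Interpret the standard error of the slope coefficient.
The slope 2.5933 is pinned down to within about ±0.2976 (one SE) by these data — relative uncertainty 11.5%, i.e. precise.

SE(β̂₁) = 0.2976 says: if we drew many samples of n = 23 from the same population and refit each time, the fitted slopes would scatter with a standard deviation of roughly 0.2976 around the true β₁.

Relative precision:
- SE / |β̂₁| = 0.2976 / 2.5933 = 11.5%
- Rule of thumb (under 20%: precise; 20% to under 50%: moderately precise; 50% or more: imprecise) → precise

Link to interval estimation: a confidence interval for β₁ is β̂₁ ± t* × 0.2976, so SE sets the half-width per unit of t*.

What drives SE(β̂₁): wider spread of x values → smaller SE.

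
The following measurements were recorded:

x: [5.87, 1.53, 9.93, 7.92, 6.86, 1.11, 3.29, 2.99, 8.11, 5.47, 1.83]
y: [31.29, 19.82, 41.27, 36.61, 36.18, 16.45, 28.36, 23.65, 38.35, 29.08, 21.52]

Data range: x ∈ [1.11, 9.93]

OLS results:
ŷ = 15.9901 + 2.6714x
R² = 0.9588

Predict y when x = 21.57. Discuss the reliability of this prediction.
ŷ = 73.6122, but this is extrapolation (above the data range [1.11, 9.93]) and may be unreliable.

Prediction calculation:
ŷ = 15.9901 + 2.6714 × 21.57
ŷ = 73.6122

Reliability:
- Data range: x ∈ [1.11, 9.93]
- Prediction point: x = 21.57 is 11.64 units above the observed range → this is EXTRAPOLATION, not interpolation

Why that matters here:
- There are no observations near this x to validate the fitted line there
- Real relationships often flatten, saturate, or turn nonlinear at extremes

A defensible statement: 'if the linear trend continued to x = 21.57, y would be about 73.6122' — the premise is untested.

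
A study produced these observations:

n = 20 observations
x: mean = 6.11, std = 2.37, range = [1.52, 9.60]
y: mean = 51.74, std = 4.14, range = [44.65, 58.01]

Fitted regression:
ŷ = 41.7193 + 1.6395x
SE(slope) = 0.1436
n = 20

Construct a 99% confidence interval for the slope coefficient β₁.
The 99% CI for β₁ is (1.2262, 2.0528)

Confidence interval for the slope:

The 99% CI for β₁ is: β̂₁ ± t*(α/2, n-2) × SE(β̂₁)

Step 1: Find critical t-value
- Confidence level = 0.99
- Degrees of freedom = n - 2 = 20 - 2 = 18
- t*(α/2, 18) = 2.8784

Step 2: Calculate margin of error
Margin = 2.8784 × 0.1436 = 0.4133

Step 3: Construct interval
CI = 1.6395 ± 0.4133
CI = (1.2262, 2.0528)

Interpretation: each one-unit increase in x is associated with a change in mean y of between 1.2262 and 2.0528, with 99% confidence.
Since 0 is outside the interval, a two-sided test at α = 0.01 would reject H₀: β₁ = 0.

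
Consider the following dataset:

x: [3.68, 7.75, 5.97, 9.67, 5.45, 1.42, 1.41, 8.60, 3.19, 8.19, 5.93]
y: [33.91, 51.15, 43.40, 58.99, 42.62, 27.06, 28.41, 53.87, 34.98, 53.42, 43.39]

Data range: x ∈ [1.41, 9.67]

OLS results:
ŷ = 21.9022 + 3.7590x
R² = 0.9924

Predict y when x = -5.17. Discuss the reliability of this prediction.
ŷ = 2.4682 (extrapolation — x = -5.17 lies outside [1.41, 9.67], so reliability is low).

Prediction calculation:
ŷ = 21.9022 + 3.7590 × (-5.17)
ŷ = 2.4682

Reliability:
- Data range: x ∈ [1.41, 9.67]
- Prediction point: x = -5.17 is 6.58 units below the observed range → this is EXTRAPOLATION, not interpolation

Why that matters here:
- Real relationships often flatten, saturate, or turn nonlinear at extremes
- The standard error of prediction grows with (x − x̄)², and x = -5.17 is far from x̄ = 5.57
- There are no observations near this x to validate the fitted line there

Report the number if required, but flag clearly that it is an extrapolation.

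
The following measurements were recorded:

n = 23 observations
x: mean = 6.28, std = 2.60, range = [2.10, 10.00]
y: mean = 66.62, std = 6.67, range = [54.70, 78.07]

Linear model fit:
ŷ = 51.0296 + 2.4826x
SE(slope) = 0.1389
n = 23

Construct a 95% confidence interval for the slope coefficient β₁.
The 95% CI for β₁ is (2.1937, 2.7715)

Confidence interval for the slope:

The 95% CI for β₁ is: β̂₁ ± t*(α/2, n-2) × SE(β̂₁)

Step 1: Find critical t-value
- Confidence level = 0.95
- Degrees of freedom = n - 2 = 23 - 2 = 21
- t*(α/2, 21) = 2.0796

Step 2: Calculate margin of error
Margin = 2.0796 × 0.1389 = 0.2889

Step 3: Construct interval
CI = 2.4826 ± 0.2889
CI = (2.1937, 2.7715)

Interpretation: intervals built this way capture the true β₁ in 95% of repeated samples; here the plausible range for the per-unit effect of x on y is 2.1937 to 2.7715.
Since 0 is outside the interval, a two-sided test at α = 0.05 would reject H₀: β₁ = 0.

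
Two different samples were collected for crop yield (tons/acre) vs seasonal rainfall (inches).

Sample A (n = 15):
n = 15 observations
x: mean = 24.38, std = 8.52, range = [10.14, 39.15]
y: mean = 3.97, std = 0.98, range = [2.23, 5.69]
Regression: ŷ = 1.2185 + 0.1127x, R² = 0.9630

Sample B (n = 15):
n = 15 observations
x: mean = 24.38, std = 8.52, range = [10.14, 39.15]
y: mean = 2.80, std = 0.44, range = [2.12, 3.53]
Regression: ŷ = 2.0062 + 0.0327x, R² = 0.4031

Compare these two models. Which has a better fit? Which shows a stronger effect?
Model A has the better fit (R² = 0.9630 vs 0.4031). Model A shows the stronger effect (|β₁| = 0.1127 vs 0.0327).

Model Comparison:

Fit — compare R²:
- Model A: R² = 0.9630 → 96.30% of variance in crop yield explained
- Model B: R² = 0.4031 → 40.31% of variance in crop yield explained
- 0.9630 > 0.4031 → Model A has the better fit

Effect size (slope magnitude):
- Model A: β₁ = 0.1127 → predicted crop yield rises 0.1127 tons/acre per additional inch of rainfall
- Model B: β₁ = 0.0327 → predicted crop yield rises 0.0327 tons/acre per additional inch of rainfall
- |0.1127| > |0.0327| → Model A shows the stronger marginal effect

Note: A better fit (higher R²) doesn't necessarily mean a more important relationship.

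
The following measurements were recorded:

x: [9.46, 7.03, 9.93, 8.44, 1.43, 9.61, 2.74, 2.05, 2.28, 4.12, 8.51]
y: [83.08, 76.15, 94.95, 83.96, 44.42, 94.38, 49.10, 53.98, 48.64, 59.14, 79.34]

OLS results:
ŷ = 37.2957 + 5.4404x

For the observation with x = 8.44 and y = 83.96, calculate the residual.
Residual = 0.7473

The residual is the difference between the actual value and the predicted value:

Residual = y - ŷ

Step 1: Calculate predicted value
ŷ = 37.2957 + 5.4404 × 8.44
ŷ = 83.2127

Step 2: Calculate residual
Residual = 83.96 - 83.2127
Residual = 0.7473

Sign check: y > ŷ, so the point is above the line and the fit underestimates here.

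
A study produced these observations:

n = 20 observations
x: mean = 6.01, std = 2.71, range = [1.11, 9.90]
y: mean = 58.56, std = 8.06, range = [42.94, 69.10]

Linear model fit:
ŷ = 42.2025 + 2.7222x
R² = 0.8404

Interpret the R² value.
R² = 0.8404 means 84.04% of the variation in y is explained by the linear relationship with x. This indicates a strong fit.

R² (coefficient of determination) measures the proportion of variance in y explained by the regression model.

Here R² = 0.8404:
- Explained: 84.04% of the variation in y
- Unexplained (residual): 100% − 84.04% = 15.96%
- Rule of thumb (below 0.3 weak; 0.3 to below 0.7 moderate; 0.7 and above strong) → strong

Equivalently, for simple linear regression R² = r², so |r| = √0.8404 ≈ 0.9167.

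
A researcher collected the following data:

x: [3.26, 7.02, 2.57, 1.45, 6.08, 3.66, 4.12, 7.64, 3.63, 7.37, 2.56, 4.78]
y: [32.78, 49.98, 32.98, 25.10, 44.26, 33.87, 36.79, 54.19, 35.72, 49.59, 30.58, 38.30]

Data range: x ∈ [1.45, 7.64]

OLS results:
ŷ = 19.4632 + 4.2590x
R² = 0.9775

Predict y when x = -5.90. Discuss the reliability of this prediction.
The equation gives ŷ = -5.6649; however x = -5.90 is 7.35 units below the observed range, so this extrapolated value should not be trusted.

Prediction calculation:
ŷ = 19.4632 + 4.2590 × (-5.90)
ŷ = -5.6649

Reliability:
- Data range: x ∈ [1.45, 7.64]
- Prediction point: x = -5.90 is 7.35 units below the observed range → this is EXTRAPOLATION, not interpolation

Why that matters here:
- There are no observations near this x to validate the fitted line there
- R² describes fit only over the sampled x values; it says nothing about behaviour beyond them
- The linear relationship may not hold outside the observed range

Report the number if required, but flag clearly that it is an extrapolation.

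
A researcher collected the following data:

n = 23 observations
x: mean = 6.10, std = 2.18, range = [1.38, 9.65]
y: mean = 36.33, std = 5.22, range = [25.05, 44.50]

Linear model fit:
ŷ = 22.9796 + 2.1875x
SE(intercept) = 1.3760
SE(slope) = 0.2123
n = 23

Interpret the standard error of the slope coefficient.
SE(slope) = 0.2123 measures the uncertainty in the estimated slope. The coefficient is estimated precisely (SE/|β̂₁| = 9.7%).

SE(β̂₁) = s / √Sxx, where s is the residual standard deviation and Sxx = Σ(x − x̄)². It is the yardstick for how far β̂₁ = 2.1875 could plausibly be from the true slope.

Relative precision:
- SE / |β̂₁| = 0.2123 / 2.1875 = 9.7%
- Rule of thumb (under 20%: precise; 20% to under 50%: moderately precise; 50% or more: imprecise) → precise

Rough 95% range (±2 SE): 2.1875 ± 0.4246 → (1.7629, 2.6121).

What drives SE(β̂₁): wider spread of x values → smaller SE.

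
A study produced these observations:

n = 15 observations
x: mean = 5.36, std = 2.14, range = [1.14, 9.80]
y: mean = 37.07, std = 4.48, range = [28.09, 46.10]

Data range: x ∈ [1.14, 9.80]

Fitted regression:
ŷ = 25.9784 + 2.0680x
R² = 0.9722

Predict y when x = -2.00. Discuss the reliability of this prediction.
The equation gives ŷ = 21.8424; however x = -2.00 is 3.14 units below the observed range, so this extrapolated value should not be trusted.

Prediction calculation:
ŷ = 25.9784 + 2.0680 × (-2.00)
ŷ = 21.8424

Reliability:
- Data range: x ∈ [1.14, 9.80]
- Prediction point: x = -2.00 is 3.14 units below the observed range → this is EXTRAPOLATION, not interpolation

Why that matters here:
- There are no observations near this x to validate the fitted line there
- The standard error of prediction grows with (x − x̄)², and x = -2.00 is far from x̄ = 5.36

Report the number if required, but flag clearly that it is an extrapolation.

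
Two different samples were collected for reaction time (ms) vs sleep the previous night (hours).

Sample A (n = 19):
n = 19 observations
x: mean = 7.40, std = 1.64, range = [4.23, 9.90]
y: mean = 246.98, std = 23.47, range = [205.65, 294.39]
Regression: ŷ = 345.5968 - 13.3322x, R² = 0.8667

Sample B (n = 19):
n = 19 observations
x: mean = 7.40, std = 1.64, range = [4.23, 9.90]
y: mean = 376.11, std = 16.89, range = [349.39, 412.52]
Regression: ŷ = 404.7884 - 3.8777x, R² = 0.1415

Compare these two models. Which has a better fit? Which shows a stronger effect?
Model A has the better fit (R² = 0.8667 vs 0.1415). Model A shows the stronger effect (|β₁| = 13.3322 vs 3.8777).

Model Comparison:

Which explains more variance? (R²)
- Model A: R² = 0.8667 → 86.67% of variance in reaction time explained
- Model B: R² = 0.1415 → 14.15% of variance in reaction time explained
- 0.8667 > 0.1415 → Model A has the better fit

Strength of effect — compare |β₁|:
- Model A: β₁ = -13.3322 → predicted reaction time falls 13.3322 ms per additional hour of sleep
- Model B: β₁ = -3.8777 → predicted reaction time falls 3.8777 ms per additional hour of sleep
- |-13.3322| > |-3.8777| → Model A shows the stronger marginal effect

Note: A steeper slope doesn't make a better model if the scatter around the line is large.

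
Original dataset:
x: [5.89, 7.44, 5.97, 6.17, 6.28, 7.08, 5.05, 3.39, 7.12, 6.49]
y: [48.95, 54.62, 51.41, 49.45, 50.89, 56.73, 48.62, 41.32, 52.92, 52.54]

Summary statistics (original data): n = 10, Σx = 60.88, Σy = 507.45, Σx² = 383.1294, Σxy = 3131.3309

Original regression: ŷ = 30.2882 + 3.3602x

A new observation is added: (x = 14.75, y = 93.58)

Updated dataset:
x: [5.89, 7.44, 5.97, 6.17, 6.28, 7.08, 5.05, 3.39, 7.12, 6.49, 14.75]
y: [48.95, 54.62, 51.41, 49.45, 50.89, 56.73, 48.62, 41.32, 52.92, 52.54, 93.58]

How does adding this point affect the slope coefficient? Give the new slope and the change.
New slope β₁ = 4.6998 versus 3.3602 before: a change of +1.3396 (+39.9%).

x = 14.75 lies well outside the original x-range [3.39, 7.44] (x̄ ≈ 6.09), so this observation has high leverage and can move the slope substantially.

Step 1: Update the sums with the new point (n goes from 10 to 11)
Σx  = 60.88 + 14.75 = 75.63
Σy  = 507.45 + 93.58 = 601.03
Σx² = 383.1294 + 14.75² = 383.1294 + 217.5625 = 600.6919
Σxy = 3131.3309 + 14.75×93.58 = 3131.3309 + 1380.3050 = 4511.6359

Step 2: Recompute the slope with b₁ = (nΣxy − ΣxΣy) / (nΣx² − (Σx)²)
Numerator   = 11×4511.6359 − 75.63×601.03 = 49627.9949 − 45455.8989 = 4172.0960
Denominator = 11×600.6919 − 75.63² = 6607.6109 − 5719.8969 = 887.7140
b₁(new) = 4172.0960 / 887.7140 = 4.6998

(Same formula on the original sums: (10×3131.3309 − 60.88×507.45) / (10×383.1294 − 60.88²) = 419.7530 / 124.9196 = 3.3602, matching the given fit.)

Step 3: Change in slope
Δβ₁ = 4.6998 − 3.3602 = +1.3396
Relative change = +1.3396 / 3.3602 × 100% = +39.9%
→ the slope increases when the point is added.

Because the point sits above the extension of the original line at a high-leverage x, it tilts the fit up.
In practice: investigate whether it comes from the same population as the rest of the sample; examine leverage (hᵢ) and Cook's distance rather than deleting it automatically.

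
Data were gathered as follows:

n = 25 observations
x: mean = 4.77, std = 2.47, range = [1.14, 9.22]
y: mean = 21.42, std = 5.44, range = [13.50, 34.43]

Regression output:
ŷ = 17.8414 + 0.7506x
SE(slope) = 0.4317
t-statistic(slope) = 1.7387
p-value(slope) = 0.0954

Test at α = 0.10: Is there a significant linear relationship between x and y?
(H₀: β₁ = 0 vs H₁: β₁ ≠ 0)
Reject H₀: p-value = 0.0954 < α = 0.10. The linear relationship is significant at the 10% level.

Hypothesis test for the slope coefficient:

H₀: β₁ = 0 (no linear relationship)
H₁: β₁ ≠ 0 (linear relationship exists)

Test statistic: t = β̂₁ / SE(β̂₁) = 0.7506 / 0.4317 = 1.7387

With df = 23, the two-sided p-value for |t| = 1.7387 is 0.0954.

Decision rule: reject H₀ if p-value < α.
p-value = 0.0954 < α = 0.10 → reject H₀.

Conclusion: the linear association between x and y is significant at the 10% level.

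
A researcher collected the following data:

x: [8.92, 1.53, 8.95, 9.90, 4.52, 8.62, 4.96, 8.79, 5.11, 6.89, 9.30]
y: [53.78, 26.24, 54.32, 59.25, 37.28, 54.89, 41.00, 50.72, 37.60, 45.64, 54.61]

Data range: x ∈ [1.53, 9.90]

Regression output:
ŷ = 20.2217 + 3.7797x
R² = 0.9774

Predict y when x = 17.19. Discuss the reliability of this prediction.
ŷ = 85.1947 (extrapolation — x = 17.19 lies outside [1.53, 9.90], so reliability is low).

Prediction calculation:
ŷ = 20.2217 + 3.7797 × 17.19
ŷ = 85.1947

Reliability:
- Data range: x ∈ [1.53, 9.90]
- Prediction point: x = 17.19 is 7.29 units above the observed range → this is EXTRAPOLATION, not interpolation

Why that matters here:
- Real relationships often flatten, saturate, or turn nonlinear at extremes
- The linear relationship may not hold outside the observed range
- There are no observations near this x to validate the fitted line there

The R² = 0.9774 only validates the fit within [1.53, 9.90]; treat ŷ = 85.1947 with caution.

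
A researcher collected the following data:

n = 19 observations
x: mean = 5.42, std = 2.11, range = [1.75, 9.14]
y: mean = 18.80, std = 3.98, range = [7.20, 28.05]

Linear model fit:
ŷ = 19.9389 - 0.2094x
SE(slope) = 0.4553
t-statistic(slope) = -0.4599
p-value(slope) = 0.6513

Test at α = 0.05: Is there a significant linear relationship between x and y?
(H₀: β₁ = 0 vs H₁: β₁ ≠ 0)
Fail to reject H₀: p-value = 0.6513 ≥ α = 0.05. The linear relationship is not significant at the 5% level.

Hypothesis test for the slope coefficient:

H₀: β₁ = 0 (no linear relationship)
H₁: β₁ ≠ 0 (linear relationship exists)

Test statistic: t = β̂₁ / SE(β̂₁) = -0.2094 / 0.4553 = -0.4599

p = 0.6513: how often a slope estimate this far from 0 (in SE units) would arise by chance if β₁ were truly 0.

Decision rule: reject H₀ if p-value < α.
p-value = 0.6513 ≥ α = 0.05 → fail to reject H₀.

There is not sufficient evidence at the 5% significance level to conclude that a linear relationship exists between x and y.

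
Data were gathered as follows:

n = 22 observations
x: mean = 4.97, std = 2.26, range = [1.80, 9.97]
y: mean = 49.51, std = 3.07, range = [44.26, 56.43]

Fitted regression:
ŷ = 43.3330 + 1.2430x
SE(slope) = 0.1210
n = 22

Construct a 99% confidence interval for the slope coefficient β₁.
The 99% CI for β₁ is (0.8987, 1.5873)

Confidence interval for the slope:

The 99% CI for β₁ is: β̂₁ ± t*(α/2, n-2) × SE(β̂₁)

Step 1: Find critical t-value
- Confidence level = 0.99
- Degrees of freedom = n - 2 = 22 - 2 = 20
- t*(α/2, 20) = 2.8453

Step 2: Calculate margin of error
Margin = 2.8453 × 0.1210 = 0.3443

Step 3: Construct interval
CI = 1.2430 ± 0.3443
CI = (0.8987, 1.5873)

Interpretation: We are 99% confident that the true slope β₁ lies between 0.8987 and 1.5873.
Since 0 is outside the interval, a two-sided test at α = 0.01 would reject H₀: β₁ = 0.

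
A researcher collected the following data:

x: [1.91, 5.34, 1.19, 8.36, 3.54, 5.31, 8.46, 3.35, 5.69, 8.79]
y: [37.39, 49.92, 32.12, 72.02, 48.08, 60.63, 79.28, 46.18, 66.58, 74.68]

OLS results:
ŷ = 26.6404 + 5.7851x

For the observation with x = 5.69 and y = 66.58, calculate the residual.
Residual = 7.0224

The residual is the difference between the actual value and the predicted value:

Residual = y - ŷ

Step 1: Calculate predicted value
ŷ = 26.6404 + 5.7851 × 5.69
ŷ = 59.5576

Step 2: Calculate residual
Residual = 66.58 - 59.5576
Residual = 7.0224

The residual is positive, so the observed y = 66.58 sits above the regression line (the line underestimates it by 7.0224).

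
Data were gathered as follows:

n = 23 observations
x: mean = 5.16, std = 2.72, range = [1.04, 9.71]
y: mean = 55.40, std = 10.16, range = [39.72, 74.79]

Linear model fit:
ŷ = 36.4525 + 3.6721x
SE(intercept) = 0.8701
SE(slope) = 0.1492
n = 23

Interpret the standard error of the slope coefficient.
The slope 3.6721 is pinned down to within about ±0.1492 (one SE) by these data — relative uncertainty 4.1%, i.e. precise.

SE(β̂₁) = s / √Sxx, where s is the residual standard deviation and Sxx = Σ(x − x̄)². It is the yardstick for how far β̂₁ = 3.6721 could plausibly be from the true slope.

Relative precision:
- SE / |β̂₁| = 0.1492 / 3.6721 = 4.1%
- Rule of thumb (under 20%: precise; 20% to under 50%: moderately precise; 50% or more: imprecise) → precise

Link to the t-test: t = β̂₁ / SE(β̂₁) = 3.6721 / 0.1492 = 24.6119, the statistic for H₀: β₁ = 0.

What drives SE(β̂₁): more residual scatter → larger SE; wider spread of x values → smaller SE; larger n (here n = 23) → smaller SE.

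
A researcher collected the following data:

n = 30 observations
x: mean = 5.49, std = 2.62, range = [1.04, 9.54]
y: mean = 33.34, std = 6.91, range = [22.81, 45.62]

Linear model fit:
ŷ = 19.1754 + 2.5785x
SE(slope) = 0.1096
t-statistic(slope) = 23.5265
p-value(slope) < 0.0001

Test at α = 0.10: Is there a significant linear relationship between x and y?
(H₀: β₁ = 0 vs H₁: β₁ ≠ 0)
Since p-value < 0.0001 < α = 0.10, reject H₀ — the slope is significantly different from 0.

Hypothesis test for the slope coefficient:

H₀: β₁ = 0 (no linear relationship)
H₁: β₁ ≠ 0 (linear relationship exists)

Test statistic: t = β̂₁ / SE(β̂₁) = 2.5785 / 0.1096 = 23.5265

With df = 28, the two-sided p-value for |t| = 23.5265 is <0.0001.

Decision rule: reject H₀ if p-value < α.
p-value < 0.0001 < α = 0.10 → reject H₀.

There is sufficient evidence at the 10% significance level to conclude that a linear relationship exists between x and y.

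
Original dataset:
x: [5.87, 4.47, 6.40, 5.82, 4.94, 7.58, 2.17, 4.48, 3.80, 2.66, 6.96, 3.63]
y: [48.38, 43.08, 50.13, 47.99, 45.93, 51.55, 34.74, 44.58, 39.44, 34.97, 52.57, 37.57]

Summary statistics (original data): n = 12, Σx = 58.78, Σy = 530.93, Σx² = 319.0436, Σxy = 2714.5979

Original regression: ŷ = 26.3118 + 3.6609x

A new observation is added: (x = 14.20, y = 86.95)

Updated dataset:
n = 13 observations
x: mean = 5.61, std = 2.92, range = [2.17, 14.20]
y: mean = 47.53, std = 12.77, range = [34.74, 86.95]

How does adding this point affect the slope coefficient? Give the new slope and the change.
The slope changes from 3.6609 to 4.3304 (change of +0.6695, or +18.3%).

x = 14.20 lies well outside the original x-range [2.17, 7.58] (x̄ ≈ 4.90), so this observation has high leverage and can move the slope substantially.

Step 1: Update the sums with the new point (n goes from 12 to 13)
Σx  = 58.78 + 14.20 = 72.98
Σy  = 530.93 + 86.95 = 617.88
Σx² = 319.0436 + 14.20² = 319.0436 + 201.6400 = 520.6836
Σxy = 2714.5979 + 14.20×86.95 = 2714.5979 + 1234.6900 = 3949.2879

Step 2: Recompute the slope with b₁ = (nΣxy − ΣxΣy) / (nΣx² − (Σx)²)
Numerator   = 13×3949.2879 − 72.98×617.88 = 51340.7427 − 45092.8824 = 6247.8603
Denominator = 13×520.6836 − 72.98² = 6768.8868 − 5326.0804 = 1442.8064
b₁(new) = 6247.8603 / 1442.8064 = 4.3304

(Same formula on the original sums: (12×2714.5979 − 58.78×530.93) / (12×319.0436 − 58.78²) = 1367.1094 / 373.4348 = 3.6609, matching the given fit.)

Step 3: Change in slope
Δβ₁ = 4.3304 − 3.6609 = +0.6695
Relative change = +0.6695 / 3.6609 × 100% = +18.3%
→ the slope increases when the point is added.

Because the point sits above the extension of the original line at a high-leverage x, it tilts the fit up.
In practice: examine leverage (hᵢ) and Cook's distance rather than deleting it automatically.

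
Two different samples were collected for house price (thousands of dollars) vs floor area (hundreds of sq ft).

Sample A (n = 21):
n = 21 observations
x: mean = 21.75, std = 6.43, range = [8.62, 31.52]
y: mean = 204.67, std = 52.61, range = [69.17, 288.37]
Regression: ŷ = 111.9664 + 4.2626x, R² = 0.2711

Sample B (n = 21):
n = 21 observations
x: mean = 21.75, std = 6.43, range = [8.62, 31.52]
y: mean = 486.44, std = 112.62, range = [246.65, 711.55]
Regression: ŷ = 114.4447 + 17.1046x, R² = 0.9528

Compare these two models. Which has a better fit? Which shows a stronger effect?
Model B has the better fit (R² = 0.9528 vs 0.2711). Model B shows the stronger effect (|β₁| = 17.1046 vs 4.2626).

Model Comparison:

Goodness of fit (R²):
- Model A: R² = 0.2711 → 27.11% of variance in house price explained
- Model B: R² = 0.9528 → 95.28% of variance in house price explained
- 0.9528 > 0.2711 → Model B has the better fit

Effect size (slope magnitude):
- Model A: β₁ = 4.2626 → predicted house price rises 4.2626 thousand dollars per additional hundred sq ft of floor area
- Model B: β₁ = 17.1046 → predicted house price rises 17.1046 thousand dollars per additional hundred sq ft of floor area
- |4.2626| < |17.1046| → Model B shows the stronger marginal effect

Notes:
- The two samples could reflect different populations, time periods, or measurement quality.
- A steeper slope doesn't make a better model if the scatter around the line is large.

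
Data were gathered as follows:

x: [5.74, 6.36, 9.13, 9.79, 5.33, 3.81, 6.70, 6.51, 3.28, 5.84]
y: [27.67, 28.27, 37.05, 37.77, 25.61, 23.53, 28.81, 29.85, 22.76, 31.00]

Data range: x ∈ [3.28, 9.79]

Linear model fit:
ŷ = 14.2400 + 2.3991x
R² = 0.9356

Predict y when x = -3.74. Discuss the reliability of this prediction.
The equation gives ŷ = 5.2674; however x = -3.74 is 7.02 units below the observed range, so this extrapolated value should not be trusted.

Prediction calculation:
ŷ = 14.2400 + 2.3991 × (-3.74)
ŷ = 5.2674

Reliability:
- Data range: x ∈ [3.28, 9.79]
- Prediction point: x = -3.74 is 7.02 units below the observed range → this is EXTRAPOLATION, not interpolation

Why that matters here:
- Real relationships often flatten, saturate, or turn nonlinear at extremes
- R² describes fit only over the sampled x values; it says nothing about behaviour beyond them

A defensible statement: 'if the linear trend continued to x = -3.74, y would be about 5.2674' — the premise is untested.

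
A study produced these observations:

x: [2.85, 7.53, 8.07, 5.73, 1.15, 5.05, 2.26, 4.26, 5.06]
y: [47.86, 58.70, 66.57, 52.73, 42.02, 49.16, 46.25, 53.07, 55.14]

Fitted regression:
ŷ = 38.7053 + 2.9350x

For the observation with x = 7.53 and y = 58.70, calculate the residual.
Residual = -2.1059

The residual is the difference between the actual value and the predicted value:

Residual = y - ŷ

Step 1: Calculate predicted value
ŷ = 38.7053 + 2.9350 × 7.53
ŷ = 60.8059

Step 2: Calculate residual
Residual = 58.70 - 60.8059
Residual = -2.1059

Interpretation: the model overestimates the actual value by 2.1059 at this point (negative residual → observation lies below the fitted line).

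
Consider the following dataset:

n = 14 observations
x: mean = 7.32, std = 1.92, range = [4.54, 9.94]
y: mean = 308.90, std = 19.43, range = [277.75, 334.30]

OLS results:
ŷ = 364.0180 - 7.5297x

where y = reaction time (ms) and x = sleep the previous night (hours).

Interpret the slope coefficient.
On average, reaction time is about 7.5297 ms lower for every extra hour of sleep.

The slope β₁ = -7.5297 gives the rate at which the fitted reaction time changes with sleep.

Interpretation:
- Sleep up by 1 hour → predicted reaction time decreases by 7.5297 ms
- The effect is assumed constant over the observed range of x (linearity)
- The slope describes association in these data, not necessarily a causal effect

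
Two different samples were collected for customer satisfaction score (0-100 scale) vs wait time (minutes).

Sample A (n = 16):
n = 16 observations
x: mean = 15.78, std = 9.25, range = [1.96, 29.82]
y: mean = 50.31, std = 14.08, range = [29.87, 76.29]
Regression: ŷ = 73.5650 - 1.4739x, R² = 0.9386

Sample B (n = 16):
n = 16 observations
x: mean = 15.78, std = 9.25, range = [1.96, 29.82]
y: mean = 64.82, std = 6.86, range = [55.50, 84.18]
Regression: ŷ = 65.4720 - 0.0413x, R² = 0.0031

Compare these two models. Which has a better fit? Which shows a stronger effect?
Model A has the better fit (R² = 0.9386 vs 0.0031). Model A shows the stronger effect (|β₁| = 1.4739 vs 0.0413).

Model Comparison:

Goodness of fit (R²):
- Model A: R² = 0.9386 → 93.86% of variance in satisfaction score explained
- Model B: R² = 0.0031 → 0.31% of variance in satisfaction score explained
- 0.9386 > 0.0031 → Model A has the better fit

Which has the larger per-minute effect? (|β₁|)
- Model A: β₁ = -1.4739 → predicted satisfaction score falls 1.4739 points per additional minute of wait time
- Model B: β₁ = -0.0413 → predicted satisfaction score falls 0.0413 points per additional minute of wait time
- |-1.4739| > |-0.0413| → Model A shows the stronger marginal effect

Note: A better fit (higher R²) doesn't necessarily mean a more important relationship.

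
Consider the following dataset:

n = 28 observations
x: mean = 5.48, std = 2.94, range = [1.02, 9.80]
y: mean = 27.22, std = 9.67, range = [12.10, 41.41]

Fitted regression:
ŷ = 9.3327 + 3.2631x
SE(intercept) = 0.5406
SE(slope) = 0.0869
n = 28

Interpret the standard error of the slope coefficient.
SE(slope) = 0.0869 measures the uncertainty in the estimated slope. The coefficient is estimated precisely (SE/|β̂₁| = 2.7%).

SE(β̂₁) = s / √Sxx, where s is the residual standard deviation and Sxx = Σ(x − x̄)². It is the yardstick for how far β̂₁ = 3.2631 could plausibly be from the true slope.

Relative precision:
- SE / |β̂₁| = 0.0869 / 3.2631 = 2.7%
- Rule of thumb (under 20%: precise; 20% to under 50%: moderately precise; 50% or more: imprecise) → precise

Link to interval estimation: a confidence interval for β₁ is β̂₁ ± t* × 0.0869, so SE sets the half-width per unit of t*.

What drives SE(β̂₁): larger n (here n = 28) → smaller SE.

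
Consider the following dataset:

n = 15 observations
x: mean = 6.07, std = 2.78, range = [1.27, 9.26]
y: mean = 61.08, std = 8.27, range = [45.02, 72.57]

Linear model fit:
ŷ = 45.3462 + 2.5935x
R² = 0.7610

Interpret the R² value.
The model explains 76.10% of the variance in y (R² = 0.7610), leaving 23.90% unexplained; the fit is strong.

The coefficient of determination R² is the fraction of the total variation in y that the fitted line accounts for.

Here R² = 0.7610:
- Explained: 76.10% of the variation in y
- Unexplained (residual): 100% − 76.10% = 23.90%
- Rule of thumb (below 0.3 weak; 0.3 to below 0.7 moderate; 0.7 and above strong) → strong

Equivalently, for simple linear regression R² = r², so |r| = √0.7610 ≈ 0.8724.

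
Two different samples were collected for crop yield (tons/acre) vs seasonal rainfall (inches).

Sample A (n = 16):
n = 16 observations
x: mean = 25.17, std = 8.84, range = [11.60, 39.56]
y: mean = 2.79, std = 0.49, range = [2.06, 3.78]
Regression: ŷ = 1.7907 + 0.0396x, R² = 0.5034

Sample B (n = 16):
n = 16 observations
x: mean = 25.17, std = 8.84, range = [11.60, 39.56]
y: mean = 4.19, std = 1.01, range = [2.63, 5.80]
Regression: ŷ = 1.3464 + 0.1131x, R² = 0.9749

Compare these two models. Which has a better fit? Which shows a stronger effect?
Model B has the better fit (R² = 0.9749 vs 0.5034). Model B shows the stronger effect (|β₁| = 0.1131 vs 0.0396).

Model Comparison:

Fit — compare R²:
- Model A: R² = 0.5034 → 50.34% of variance in crop yield explained
- Model B: R² = 0.9749 → 97.49% of variance in crop yield explained
- 0.9749 > 0.5034 → Model B has the better fit

Strength of effect — compare |β₁|:
- Model A: β₁ = 0.0396 → predicted crop yield rises 0.0396 tons/acre per additional inch of rainfall
- Model B: β₁ = 0.1131 → predicted crop yield rises 0.1131 tons/acre per additional inch of rainfall
- |0.0396| < |0.1131| → Model B shows the stronger marginal effect

Notes:
- R² measures how tightly points cluster around the line; β₁ measures how steep the line is — they answer different questions.
- The two samples could reflect different populations, time periods, or measurement quality.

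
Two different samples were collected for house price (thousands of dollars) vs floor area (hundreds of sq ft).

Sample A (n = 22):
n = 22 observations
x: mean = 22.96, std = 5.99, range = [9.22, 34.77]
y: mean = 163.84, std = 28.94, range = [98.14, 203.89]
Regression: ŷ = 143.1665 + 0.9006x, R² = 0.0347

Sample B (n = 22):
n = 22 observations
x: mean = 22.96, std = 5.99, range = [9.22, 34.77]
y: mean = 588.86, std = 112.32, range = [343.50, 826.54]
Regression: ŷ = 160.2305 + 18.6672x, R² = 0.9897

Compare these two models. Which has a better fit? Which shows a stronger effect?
Model B has the better fit (R² = 0.9897 vs 0.0347). Model B shows the stronger effect (|β₁| = 18.6672 vs 0.9006).

Model Comparison:

Fit — compare R²:
- Model A: R² = 0.0347 → 3.47% of variance in house price explained
- Model B: R² = 0.9897 → 98.97% of variance in house price explained
- 0.9897 > 0.0347 → Model B has the better fit

Which has the larger per-hundred sq ft effect? (|β₁|)
- Model A: β₁ = 0.9006 → predicted house price rises 0.9006 thousand dollars per additional hundred sq ft of floor area
- Model B: β₁ = 18.6672 → predicted house price rises 18.6672 thousand dollars per additional hundred sq ft of floor area
- |0.9006| < |18.6672| → Model B shows the stronger marginal effect

Notes:
- A steeper slope doesn't make a better model if the scatter around the line is large.
- R² measures how tightly points cluster around the line; β₁ measures how steep the line is — they answer different questions.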